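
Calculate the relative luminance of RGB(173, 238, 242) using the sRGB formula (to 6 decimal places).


Linearize each channel (sRGB transfer function): c = v/255; c_lin = c/12.92 if c ≤ 0.04045, else ((c+0.055)/1.055)^2.4
  R: 173/255 ≈ 0.678431 > 0.04045 → ((0.678431+0.055)/1.055)^2.4 ≈ 0.417885
  G: 238/255 ≈ 0.933333 > 0.04045 → ((0.933333+0.055)/1.055)^2.4 ≈ 0.854993
  B: 242/255 ≈ 0.949020 > 0.04045 → ((0.949020+0.055)/1.055)^2.4 ≈ 0.887923
R_lin = 0.417885, G_lin = 0.854993, B_lin = 0.887923
L = 0.2126×R + 0.7152×G + 0.0722×B
L = 0.2126×0.417885 + 0.7152×0.854993 + 0.0722×0.887923
L ≈ 0.764441


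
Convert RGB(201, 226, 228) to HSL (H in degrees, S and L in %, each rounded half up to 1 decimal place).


Normalize: R'=201/255≈0.7882, G'=226/255≈0.8863, B'=228/255≈0.8941
Max=228/255, Min=201/255, Δ=Max-Min=27/255
L = (Max+Min)/2 = (228+201)/510 = 429/510 = 0.84117… → L = 84.1%
L > 0.5 → S = Δ/(2-Max-Min) = 27/(510-228-201) = 27/81 = 0.33333… → S = 33.3%
(the 1/255 factors cancel in S and H, so raw channel differences can be used)
Max is B' → H = 60 × ((R-G)/Δ + 4) = 60 × ((201-226)/27 + 4)
  -25/27 + 4 = -0.9259… + 4 = 3.0740…
  H = 60 × 3.0740… = 184.444…° → H = 184.4°
= HSL(184.4°, 33.3%, 84.1%)


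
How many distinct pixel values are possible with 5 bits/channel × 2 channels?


Total bits = 5 bits/channel × 2 channels = 10 bits
Distinct pixel values = 2^10
= 1,024 pixel values


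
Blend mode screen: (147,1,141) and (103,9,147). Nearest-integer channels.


Screen: C = 255 - (255-A)×(255-B)/255, rounded to nearest integer
R: 255 - (255-147)×(255-103)/255 = 255 - 16416/255 ≈ 255 - 64.376 = 190.624 → 191
G: 255 - (255-1)×(255-9)/255 = 255 - 62484/255 ≈ 255 - 245.035 = 9.965 → 10
B: 255 - (255-141)×(255-147)/255 = 255 - 12312/255 ≈ 255 - 48.282 = 206.718 → 207
= RGB(191, 10, 207)


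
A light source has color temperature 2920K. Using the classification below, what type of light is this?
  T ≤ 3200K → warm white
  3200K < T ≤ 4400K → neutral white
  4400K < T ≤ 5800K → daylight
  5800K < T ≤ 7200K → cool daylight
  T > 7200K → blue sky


Temperature: 2920K
2920K ≤ 3200K → warm white
Classification: warm white


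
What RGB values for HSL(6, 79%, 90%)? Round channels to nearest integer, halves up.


H=6°, S=0.79, L=0.90
C = (1-|2L-1|)×S = (1-|0.80|)×0.79 = 0.158
H' = H/60 = 6/60 ≈ 0.1000; X = C×(1-|H' mod 2 - 1|) = 0.0158
m = L - C/2 = 0.90 - 0.079 = 0.821
Sector ⌊H'⌋ = 0 → (R',G',B') = (0.158, 0.0158, 0.0)
RGB = ((R'+m)×255, (G'+m)×255, (B'+m)×255) = (249.645, 213.384, 209.355)
Round half up → RGB(250, 213, 209)


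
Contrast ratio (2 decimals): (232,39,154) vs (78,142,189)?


Linearize each sRGB channel c=v/255: c/12.92 if c ≤ 0.04045 else ((c+0.055)/1.055)^2.4
L = 0.2126×R_lin + 0.7152×G_lin + 0.0722×B_lin
Color 1 (232,39,154):
  R=232: 232/255≈0.9098 > 0.04045 → ((0.9098+0.055)/1.055)^2.4 ≈ 0.80695
  G=39: 39/255≈0.1529 > 0.04045 → ((0.1529+0.055)/1.055)^2.4 ≈ 0.02029
  B=154: 154/255≈0.6039 > 0.04045 → ((0.6039+0.055)/1.055)^2.4 ≈ 0.32314
  L1 = 0.2126×0.80695 + 0.7152×0.02029 + 0.0722×0.32314 ≈ 0.20940
Color 2 (78,142,189):
  R=78: 78/255≈0.3059 > 0.04045 → ((0.3059+0.055)/1.055)^2.4 ≈ 0.07619
  G=142: 142/255≈0.5569 > 0.04045 → ((0.5569+0.055)/1.055)^2.4 ≈ 0.27050
  B=189: 189/255≈0.7412 > 0.04045 → ((0.7412+0.055)/1.055)^2.4 ≈ 0.50888
  L2 = 0.2126×0.07619 + 0.7152×0.27050 + 0.0722×0.50888 ≈ 0.24640
Lighter = 0.24640, Darker = 0.20940
Ratio = (L_lighter + 0.05) / (L_darker + 0.05)
Ratio = (0.24640 + 0.05) / (0.20940 + 0.05) = 0.29640 / 0.25940 ≈ 1.1426
Ratio ≈ 1.14:1


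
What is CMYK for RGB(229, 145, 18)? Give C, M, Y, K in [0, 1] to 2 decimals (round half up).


R'=229/255≈0.8980, G'=145/255≈0.5686, B'=18/255≈0.0706
K = 1 - max(R',G',B') = 1 - 229/255 = 26/255 = 0.10196… → 0.10
(1-R'-K)/(1-K) simplifies to (max-R)/max with max = 229:
C = (229-229)/229 = 0/229 = 0 → 0.00
M = (229-145)/229 = 84/229 = 0.36681… → 0.37
Y = (229-18)/229 = 211/229 = 0.92139… → 0.92
= CMYK(0.00, 0.37, 0.92, 0.10)


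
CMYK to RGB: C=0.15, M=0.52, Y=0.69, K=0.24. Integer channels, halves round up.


R = 255 × (1-C) × (1-K) = 255 × 0.85 × 0.76 = 164.73 → 165
G = 255 × (1-M) × (1-K) = 255 × 0.48 × 0.76 = 93.024 → 93
B = 255 × (1-Y) × (1-K) = 255 × 0.31 × 0.76 = 60.078 → 60
= RGB(165, 93, 60)


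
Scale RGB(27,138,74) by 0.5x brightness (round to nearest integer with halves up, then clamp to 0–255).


Multiply each channel by 0.5, round half up, clamp to [0, 255]
R: 27×0.5 = 13.5 → round → 14
G: 138×0.5 = 69
B: 74×0.5 = 37
= RGB(14, 69, 37)


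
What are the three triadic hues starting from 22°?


Triadic: equally spaced at 120° intervals
H1 = 22°
H2 = (22 + 120) mod 360 = 142°
H3 = (22 + 240) mod 360 = 262°
Triadic = 22°, 142°, 262°


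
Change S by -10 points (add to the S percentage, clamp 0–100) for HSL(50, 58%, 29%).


Original S = 58%
Adjustment = -10 percentage points
New S = 58 + (-10) = 48
Clamp to [0, 100] → 48
= HSL(50°, 48%, 29%)


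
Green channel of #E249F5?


Color: #E249F5
R = E2 = 226
G = 49 = 73
B = F5 = 245
Green = 73


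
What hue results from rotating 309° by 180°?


New hue = (H + rotation) mod 360
New hue = (309 + 180) mod 360
= 489 mod 360
= 129°


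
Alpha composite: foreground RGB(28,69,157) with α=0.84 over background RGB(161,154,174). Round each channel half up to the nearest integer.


C = α×F + (1-α)×B, with 1-α = 0.16
R: 0.84×28 + 0.16×161 = 23.52 + 25.76 = 49.28 → 49
G: 0.84×69 + 0.16×154 = 57.96 + 24.64 = 82.60 → 83
B: 0.84×157 + 0.16×174 = 131.88 + 27.84 = 159.72 → 160
= RGB(49, 83, 160)


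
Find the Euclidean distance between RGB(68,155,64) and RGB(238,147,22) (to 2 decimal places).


d = √[(R₁-R₂)² + (G₁-G₂)² + (B₁-B₂)²]
d = √[(68-238)² + (155-147)² + (64-22)²]
d = √[28900 + 64 + 1764]
d = √30728
d ≈ 175.29


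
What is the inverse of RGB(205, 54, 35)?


Invert: (255-R, 255-G, 255-B)
R: 255-205 = 50
G: 255-54 = 201
B: 255-35 = 220
= RGB(50, 201, 220)


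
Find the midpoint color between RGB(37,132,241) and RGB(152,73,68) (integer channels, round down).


Midpoint: each channel = ⌊(C₁+C₂)/2⌋
R: ⌊(37+152)/2⌋ = 94
G: ⌊(132+73)/2⌋ = 102
B: ⌊(241+68)/2⌋ = 154
= RGB(94, 102, 154)


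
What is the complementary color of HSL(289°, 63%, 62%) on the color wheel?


Complement = opposite side of color wheel = hue + 180°
H' = (289 + 180) mod 360 = 109°
S and L unchanged.
= HSL(109°, 63%, 62%)


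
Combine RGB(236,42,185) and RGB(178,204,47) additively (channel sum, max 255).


Additive: each channel = min(255, C₁+C₂)
R: 236+178 = 414 → 255
G: 42+204 = 246 → 246
B: 185+47 = 232 → 232
= RGB(255, 246, 232)


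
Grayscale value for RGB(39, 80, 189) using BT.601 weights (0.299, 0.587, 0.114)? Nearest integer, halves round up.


Gray = 0.299×R + 0.587×G + 0.114×B
Gray = 0.299×39 + 0.587×80 + 0.114×189
Gray = 11.661 + 46.960 + 21.546
Gray = 80.167 → round half up → 80
Gray = 80


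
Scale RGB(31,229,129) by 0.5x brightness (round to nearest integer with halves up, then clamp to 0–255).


Multiply each channel by 0.5, round half up, clamp to [0, 255]
R: 31×0.5 = 15.5 → round → 16
G: 229×0.5 = 114.5 → round → 115
B: 129×0.5 = 64.5 → round → 65
= RGB(16, 115, 65)


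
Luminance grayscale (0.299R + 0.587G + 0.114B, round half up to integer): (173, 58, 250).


Gray = 0.299×R + 0.587×G + 0.114×B
Gray = 0.299×173 + 0.587×58 + 0.114×250
Gray = 51.727 + 34.046 + 28.500
Gray = 114.273 → round half up → 114
Gray = 114


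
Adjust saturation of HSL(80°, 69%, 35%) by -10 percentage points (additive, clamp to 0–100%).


Original S = 69%
Adjustment = -10 percentage points
New S = 69 + (-10) = 59
Clamp to [0, 100] → 59
= HSL(80°, 59%, 35%)


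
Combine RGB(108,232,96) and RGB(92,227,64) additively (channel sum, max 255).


Additive: each channel = min(255, C₁+C₂)
R: 108+92 = 200 → 200
G: 232+227 = 459 → 255
B: 96+64 = 160 → 160
= RGB(200, 255, 160)


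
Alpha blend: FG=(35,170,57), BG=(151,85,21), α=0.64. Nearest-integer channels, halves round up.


C = α×F + (1-α)×B, with 1-α = 0.36
R: 0.64×35 + 0.36×151 = 22.40 + 54.36 = 76.76 → 77
G: 0.64×170 + 0.36×85 = 108.80 + 30.60 = 139.40 → 139
B: 0.64×57 + 0.36×21 = 36.48 + 7.56 = 44.04 → 44
= RGB(77, 139, 44)


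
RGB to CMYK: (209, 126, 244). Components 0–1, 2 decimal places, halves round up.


R'=209/255≈0.8196, G'=126/255≈0.4941, B'=244/255≈0.9569
K = 1 - max(R',G',B') = 1 - 244/255 = 11/255 = 0.04313… → 0.04
(1-R'-K)/(1-K) simplifies to (max-R)/max with max = 244:
C = (244-209)/244 = 35/244 = 0.14344… → 0.14
M = (244-126)/244 = 118/244 = 0.48360… → 0.48
Y = (244-244)/244 = 0/244 = 0 → 0.00
= CMYK(0.14, 0.48, 0.00, 0.04)


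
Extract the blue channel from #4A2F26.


Color: #4A2F26
R = 4A = 74
G = 2F = 47
B = 26 = 38
Blue = 38


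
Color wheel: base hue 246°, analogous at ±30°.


Base hue: 246°
Left analog: (246 - 30) mod 360 = 216°
Right analog: (246 + 30) mod 360 = 276°
Analogous hues = 216° and 276°


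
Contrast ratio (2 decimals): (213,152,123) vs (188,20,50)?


Linearize each sRGB channel c=v/255: c/12.92 if c ≤ 0.04045 else ((c+0.055)/1.055)^2.4
L = 0.2126×R_lin + 0.7152×G_lin + 0.0722×B_lin
Color 1 (213,152,123):
  R=213: 213/255≈0.8353 > 0.04045 → ((0.8353+0.055)/1.055)^2.4 ≈ 0.66539
  G=152: 152/255≈0.5961 > 0.04045 → ((0.5961+0.055)/1.055)^2.4 ≈ 0.31399
  B=123: 123/255≈0.4824 > 0.04045 → ((0.4824+0.055)/1.055)^2.4 ≈ 0.19807
  L1 = 0.2126×0.66539 + 0.7152×0.31399 + 0.0722×0.19807 ≈ 0.38033
Color 2 (188,20,50):
  R=188: 188/255≈0.7373 > 0.04045 → ((0.7373+0.055)/1.055)^2.4 ≈ 0.50289
  G=20: 20/255≈0.0784 > 0.04045 → ((0.0784+0.055)/1.055)^2.4 ≈ 0.00700
  B=50: 50/255≈0.1961 > 0.04045 → ((0.1961+0.055)/1.055)^2.4 ≈ 0.03190
  L2 = 0.2126×0.50289 + 0.7152×0.00700 + 0.0722×0.03190 ≈ 0.11422
Lighter = 0.38033, Darker = 0.11422
Ratio = (L_lighter + 0.05) / (L_darker + 0.05)
Ratio = (0.38033 + 0.05) / (0.11422 + 0.05) = 0.43033 / 0.16422 ≈ 2.6204
Ratio ≈ 2.62:1


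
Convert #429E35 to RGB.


42 → 66 (R)
9E → 158 (G)
35 → 53 (B)
= RGB(66, 158, 53)


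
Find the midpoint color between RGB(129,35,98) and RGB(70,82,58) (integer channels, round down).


Midpoint: each channel = ⌊(C₁+C₂)/2⌋
R: ⌊(129+70)/2⌋ = 99
G: ⌊(35+82)/2⌋ = 58
B: ⌊(98+58)/2⌋ = 78
= RGB(99, 58, 78)


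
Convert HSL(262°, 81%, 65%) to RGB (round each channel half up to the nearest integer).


H=262°, S=0.81, L=0.65
C = (1-|2L-1|)×S = (1-|0.30|)×0.81 = 0.567
H' = H/60 = 262/60 ≈ 4.3667; X = C×(1-|H' mod 2 - 1|) = 0.2079
m = L - C/2 = 0.65 - 0.2835 = 0.3665
Sector ⌊H'⌋ = 4 → (R',G',B') = (0.2079, 0.0, 0.567)
RGB = ((R'+m)×255, (G'+m)×255, (B'+m)×255) = (146.472, 93.4575, 238.0425)
Round half up → RGB(146, 93, 238)


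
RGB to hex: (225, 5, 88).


R = 225 → E1 (hex)
G = 5 → 05 (hex)
B = 88 → 58 (hex)
Hex = #E10558


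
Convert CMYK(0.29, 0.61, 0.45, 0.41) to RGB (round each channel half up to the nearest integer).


R = 255 × (1-C) × (1-K) = 255 × 0.71 × 0.59 = 106.8195 → 107
G = 255 × (1-M) × (1-K) = 255 × 0.39 × 0.59 = 58.6755 → 59
B = 255 × (1-Y) × (1-K) = 255 × 0.55 × 0.59 = 82.7475 → 83
= RGB(107, 59, 83)


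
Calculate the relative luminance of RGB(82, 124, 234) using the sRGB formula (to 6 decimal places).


Linearize each channel (sRGB transfer function): c = v/255; c_lin = c/12.92 if c ≤ 0.04045, else ((c+0.055)/1.055)^2.4
  R: 82/255 ≈ 0.321569 > 0.04045 → ((0.321569+0.055)/1.055)^2.4 ≈ 0.084376
  G: 124/255 ≈ 0.486275 > 0.04045 → ((0.486275+0.055)/1.055)^2.4 ≈ 0.201556
  B: 234/255 ≈ 0.917647 > 0.04045 → ((0.917647+0.055)/1.055)^2.4 ≈ 0.822786
R_lin = 0.084376, G_lin = 0.201556, B_lin = 0.822786
L = 0.2126×R + 0.7152×G + 0.0722×B
L = 0.2126×0.084376 + 0.7152×0.201556 + 0.0722×0.822786
L ≈ 0.221497


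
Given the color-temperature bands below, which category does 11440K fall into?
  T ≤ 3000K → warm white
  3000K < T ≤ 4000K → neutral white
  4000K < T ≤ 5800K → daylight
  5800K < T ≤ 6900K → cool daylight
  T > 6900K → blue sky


Temperature: 11440K
11440K > 6900K → blue sky
Classification: blue sky


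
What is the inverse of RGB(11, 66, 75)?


Invert: (255-R, 255-G, 255-B)
R: 255-11 = 244
G: 255-66 = 189
B: 255-75 = 180
= RGB(244, 189, 180)


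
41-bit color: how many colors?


Colors = 2^bits = 2^41
= 2,199,023,255,552 colors


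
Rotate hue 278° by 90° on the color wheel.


New hue = (H + rotation) mod 360
New hue = (278 + 90) mod 360
= 368 mod 360
= 8°


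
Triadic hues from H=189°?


Triadic: equally spaced at 120° intervals
H1 = 189°
H2 = (189 + 120) mod 360 = 309°
H3 = (189 + 240) mod 360 = 69°
Triadic = 189°, 309°, 69°


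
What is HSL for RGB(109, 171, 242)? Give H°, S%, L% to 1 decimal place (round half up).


Normalize: R'=109/255≈0.4275, G'=171/255≈0.6706, B'=242/255≈0.9490
Max=242/255, Min=109/255, Δ=Max-Min=133/255
L = (Max+Min)/2 = (242+109)/510 = 351/510 = 0.68823… → L = 68.8%
L > 0.5 → S = Δ/(2-Max-Min) = 133/(510-242-109) = 133/159 = 0.83647… → S = 83.6%
(the 1/255 factors cancel in S and H, so raw channel differences can be used)
Max is B' → H = 60 × ((R-G)/Δ + 4) = 60 × ((109-171)/133 + 4)
  -62/133 + 4 = -0.4661… + 4 = 3.5338…
  H = 60 × 3.5338… = 212.030…° → H = 212.0°
= HSL(212.0°, 83.6%, 68.8%)


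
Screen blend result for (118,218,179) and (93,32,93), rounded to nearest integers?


Screen: C = 255 - (255-A)×(255-B)/255, rounded to nearest integer
R: 255 - (255-118)×(255-93)/255 = 255 - 22194/255 ≈ 255 - 87.035 = 167.965 → 168
G: 255 - (255-218)×(255-32)/255 = 255 - 8251/255 ≈ 255 - 32.357 = 222.643 → 223
B: 255 - (255-179)×(255-93)/255 = 255 - 12312/255 ≈ 255 - 48.282 = 206.718 → 207
= RGB(168, 223, 207)


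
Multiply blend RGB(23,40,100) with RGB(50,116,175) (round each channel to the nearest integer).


Multiply: C = A×B/255, rounded to nearest integer
R: 23×50/255 = 1150/255 ≈ 4.510 → 5
G: 40×116/255 = 4640/255 ≈ 18.196 → 18
B: 100×175/255 = 17500/255 ≈ 68.627 → 69
= RGB(5, 18, 69)


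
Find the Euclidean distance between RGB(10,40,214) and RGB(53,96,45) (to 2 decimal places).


d = √[(R₁-R₂)² + (G₁-G₂)² + (B₁-B₂)²]
d = √[(10-53)² + (40-96)² + (214-45)²]
d = √[1849 + 3136 + 28561]
d = √33546
d ≈ 183.16


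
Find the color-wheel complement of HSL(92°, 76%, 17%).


Complement = opposite side of color wheel = hue + 180°
H' = (92 + 180) mod 360 = 272°
S and L unchanged.
= HSL(272°, 76%, 17%)


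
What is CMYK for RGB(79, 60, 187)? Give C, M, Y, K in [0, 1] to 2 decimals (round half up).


R'=79/255≈0.3098, G'=60/255≈0.2353, B'=187/255≈0.7333
K = 1 - max(R',G',B') = 1 - 187/255 = 68/255 = 0.26666… → 0.27
(1-R'-K)/(1-K) simplifies to (max-R)/max with max = 187:
C = (187-79)/187 = 108/187 = 0.57754… → 0.58
M = (187-60)/187 = 127/187 = 0.67914… → 0.68
Y = (187-187)/187 = 0/187 = 0 → 0.00
= CMYK(0.58, 0.68, 0.00, 0.27)


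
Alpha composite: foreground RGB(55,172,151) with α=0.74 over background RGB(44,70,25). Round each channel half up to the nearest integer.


C = α×F + (1-α)×B, with 1-α = 0.26
R: 0.74×55 + 0.26×44 = 40.70 + 11.44 = 52.14 → 52
G: 0.74×172 + 0.26×70 = 127.28 + 18.20 = 145.48 → 145
B: 0.74×151 + 0.26×25 = 111.74 + 6.50 = 118.24 → 118
= RGB(52, 145, 118)


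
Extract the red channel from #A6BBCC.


Color: #A6BBCC
R = A6 = 166
G = BB = 187
B = CC = 204
Red = 166


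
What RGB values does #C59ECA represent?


C5 → 197 (R)
9E → 158 (G)
CA → 202 (B)
= RGB(197, 158, 202)


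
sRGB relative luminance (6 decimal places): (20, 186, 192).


Linearize each channel (sRGB transfer function): c = v/255; c_lin = c/12.92 if c ≤ 0.04045, else ((c+0.055)/1.055)^2.4
  R: 20/255 ≈ 0.078431 > 0.04045 → ((0.078431+0.055)/1.055)^2.4 ≈ 0.006995
  G: 186/255 ≈ 0.729412 > 0.04045 → ((0.729412+0.055)/1.055)^2.4 ≈ 0.491021
  B: 192/255 ≈ 0.752941 > 0.04045 → ((0.752941+0.055)/1.055)^2.4 ≈ 0.527115
R_lin = 0.006995, G_lin = 0.491021, B_lin = 0.527115
L = 0.2126×R + 0.7152×G + 0.0722×B
L = 0.2126×0.006995 + 0.7152×0.491021 + 0.0722×0.527115
L ≈ 0.390723


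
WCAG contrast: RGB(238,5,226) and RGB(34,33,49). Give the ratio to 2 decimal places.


Linearize each sRGB channel c=v/255: c/12.92 if c ≤ 0.04045 else ((c+0.055)/1.055)^2.4
L = 0.2126×R_lin + 0.7152×G_lin + 0.0722×B_lin
Color 1 (238,5,226):
  R=238: 238/255≈0.9333 > 0.04045 → ((0.9333+0.055)/1.055)^2.4 ≈ 0.85499
  G=5: 5/255≈0.0196 ≤ 0.04045 → 0.0196/12.92 ≈ 0.00152
  B=226: 226/255≈0.8863 > 0.04045 → ((0.8863+0.055)/1.055)^2.4 ≈ 0.76052
  L1 = 0.2126×0.85499 + 0.7152×0.00152 + 0.0722×0.76052 ≈ 0.23777
Color 2 (34,33,49):
  R=34: 34/255≈0.1333 > 0.04045 → ((0.1333+0.055)/1.055)^2.4 ≈ 0.01600
  G=33: 33/255≈0.1294 > 0.04045 → ((0.1294+0.055)/1.055)^2.4 ≈ 0.01521
  B=49: 49/255≈0.1922 > 0.04045 → ((0.1922+0.055)/1.055)^2.4 ≈ 0.03071
  L2 = 0.2126×0.01600 + 0.7152×0.01521 + 0.0722×0.03071 ≈ 0.01650
Lighter = 0.23777, Darker = 0.01650
Ratio = (L_lighter + 0.05) / (L_darker + 0.05)
Ratio = (0.23777 + 0.05) / (0.01650 + 0.05) = 0.28777 / 0.06650 ≈ 4.3276
Ratio ≈ 4.33:1


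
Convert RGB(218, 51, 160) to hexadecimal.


R = 218 → DA (hex)
G = 51 → 33 (hex)
B = 160 → A0 (hex)
Hex = #DA33A0


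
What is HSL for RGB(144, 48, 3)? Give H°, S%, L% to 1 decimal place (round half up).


Normalize: R'=144/255≈0.5647, G'=48/255≈0.1882, B'=3/255≈0.0118
Max=144/255, Min=3/255, Δ=Max-Min=141/255
L = (Max+Min)/2 = (144+3)/510 = 147/510 = 0.28823… → L = 28.8%
L ≤ 0.5 → S = Δ/(Max+Min) = 141/(144+3) = 141/147 = 0.95918… → S = 95.9%
(the 1/255 factors cancel in S and H, so raw channel differences can be used)
Max is R' → H = 60 × (((G-B)/Δ) mod 6) = 60 × (((48-3)/141) mod 6)
  45/141 = 0.3191…
  H = 60 × 0.3191… = 19.148…° → H = 19.1°
= HSL(19.1°, 95.9%, 28.8%)


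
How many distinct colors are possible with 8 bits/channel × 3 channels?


Total bits = 8 bits/channel × 3 channels = 24 bits
Distinct colors = 2^24
= 16,777,216 colors


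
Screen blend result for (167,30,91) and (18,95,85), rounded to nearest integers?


Screen: C = 255 - (255-A)×(255-B)/255, rounded to nearest integer
R: 255 - (255-167)×(255-18)/255 = 255 - 20856/255 ≈ 255 - 81.788 = 173.212 → 173
G: 255 - (255-30)×(255-95)/255 = 255 - 36000/255 ≈ 255 - 141.176 = 113.824 → 114
B: 255 - (255-91)×(255-85)/255 = 255 - 27880/255 ≈ 255 - 109.333 = 145.667 → 146
= RGB(173, 114, 146)


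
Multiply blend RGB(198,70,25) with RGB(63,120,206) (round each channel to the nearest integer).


Multiply: C = A×B/255, rounded to nearest integer
R: 198×63/255 = 12474/255 ≈ 48.918 → 49
G: 70×120/255 = 8400/255 ≈ 32.941 → 33
B: 25×206/255 = 5150/255 ≈ 20.196 → 20
= RGB(49, 33, 20)


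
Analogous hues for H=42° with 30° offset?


Base hue: 42°
Left analog: (42 - 30) mod 360 = 12°
Right analog: (42 + 30) mod 360 = 72°
Analogous hues = 12° and 72°


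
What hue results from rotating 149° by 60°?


New hue = (H + rotation) mod 360
New hue = (149 + 60) mod 360
= 209 mod 360
= 209°


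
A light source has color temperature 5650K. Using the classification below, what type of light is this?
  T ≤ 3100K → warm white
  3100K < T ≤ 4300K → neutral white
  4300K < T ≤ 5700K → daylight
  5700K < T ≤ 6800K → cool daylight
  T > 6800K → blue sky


Temperature: 5650K
4300K < 5650K ≤ 5700K → daylight
Classification: daylight


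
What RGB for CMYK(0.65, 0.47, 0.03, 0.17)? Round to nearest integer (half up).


R = 255 × (1-C) × (1-K) = 255 × 0.35 × 0.83 = 74.0775 → 74
G = 255 × (1-M) × (1-K) = 255 × 0.53 × 0.83 = 112.1745 → 112
B = 255 × (1-Y) × (1-K) = 255 × 0.97 × 0.83 = 205.3005 → 205
= RGB(74, 112, 205)


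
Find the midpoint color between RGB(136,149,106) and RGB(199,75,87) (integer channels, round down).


Midpoint: each channel = ⌊(C₁+C₂)/2⌋
R: ⌊(136+199)/2⌋ = 167
G: ⌊(149+75)/2⌋ = 112
B: ⌊(106+87)/2⌋ = 96
= RGB(167, 112, 96)


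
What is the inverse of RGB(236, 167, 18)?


Invert: (255-R, 255-G, 255-B)
R: 255-236 = 19
G: 255-167 = 88
B: 255-18 = 237
= RGB(19, 88, 237)


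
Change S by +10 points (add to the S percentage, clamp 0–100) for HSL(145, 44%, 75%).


Original S = 44%
Adjustment = +10 percentage points
New S = 44 + (10) = 54
Clamp to [0, 100] → 54
= HSL(145°, 54%, 75%)


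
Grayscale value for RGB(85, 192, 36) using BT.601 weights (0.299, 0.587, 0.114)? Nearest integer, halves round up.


Gray = 0.299×R + 0.587×G + 0.114×B
Gray = 0.299×85 + 0.587×192 + 0.114×36
Gray = 25.415 + 112.704 + 4.104
Gray = 142.223 → round half up → 142
Gray = 142


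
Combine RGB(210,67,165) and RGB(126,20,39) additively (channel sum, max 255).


Additive: each channel = min(255, C₁+C₂)
R: 210+126 = 336 → 255
G: 67+20 = 87 → 87
B: 165+39 = 204 → 204
= RGB(255, 87, 204)


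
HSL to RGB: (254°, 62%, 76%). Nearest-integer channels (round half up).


H=254°, S=0.62, L=0.76
C = (1-|2L-1|)×S = (1-|0.52|)×0.62 = 0.2976
H' = H/60 = 254/60 ≈ 4.2333; X = C×(1-|H' mod 2 - 1|) = 0.06944
m = L - C/2 = 0.76 - 0.1488 = 0.6112
Sector ⌊H'⌋ = 4 → (R',G',B') = (0.06944, 0.0, 0.2976)
RGB = ((R'+m)×255, (G'+m)×255, (B'+m)×255) = (173.5632, 155.856, 231.744)
Round half up → RGB(174, 156, 232)


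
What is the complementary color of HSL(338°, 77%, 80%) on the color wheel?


Complement = opposite side of color wheel = hue + 180°
H' = (338 + 180) mod 360 = 158°
S and L unchanged.
= HSL(158°, 77%, 80%)


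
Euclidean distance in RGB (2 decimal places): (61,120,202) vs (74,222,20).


d = √[(R₁-R₂)² + (G₁-G₂)² + (B₁-B₂)²]
d = √[(61-74)² + (120-222)² + (202-20)²]
d = √[169 + 10404 + 33124]
d = √43697
d ≈ 209.04


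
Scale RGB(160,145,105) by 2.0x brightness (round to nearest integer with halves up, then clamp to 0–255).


Multiply each channel by 2.0, round half up, clamp to [0, 255]
R: 160×2.0 = 320 → clamp → 255
G: 145×2.0 = 290 → clamp → 255
B: 105×2.0 = 210
= RGB(255, 255, 210)


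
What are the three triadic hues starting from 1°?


Triadic: equally spaced at 120° intervals
H1 = 1°
H2 = (1 + 120) mod 360 = 121°
H3 = (1 + 240) mod 360 = 241°
Triadic = 1°, 121°, 241°


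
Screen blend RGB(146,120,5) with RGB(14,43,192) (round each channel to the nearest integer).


Screen: C = 255 - (255-A)×(255-B)/255, rounded to nearest integer
R: 255 - (255-146)×(255-14)/255 = 255 - 26269/255 ≈ 255 - 103.016 = 151.984 → 152
G: 255 - (255-120)×(255-43)/255 = 255 - 28620/255 ≈ 255 - 112.235 = 142.765 → 143
B: 255 - (255-5)×(255-192)/255 = 255 - 15750/255 ≈ 255 - 61.765 = 193.235 → 193
= RGB(152, 143, 193)


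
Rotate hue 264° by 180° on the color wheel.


New hue = (H + rotation) mod 360
New hue = (264 + 180) mod 360
= 444 mod 360
= 84°


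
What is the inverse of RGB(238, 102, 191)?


Invert: (255-R, 255-G, 255-B)
R: 255-238 = 17
G: 255-102 = 153
B: 255-191 = 64
= RGB(17, 153, 64)


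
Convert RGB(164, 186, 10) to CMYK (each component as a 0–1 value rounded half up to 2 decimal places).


R'=164/255≈0.6431, G'=186/255≈0.7294, B'=10/255≈0.0392
K = 1 - max(R',G',B') = 1 - 186/255 = 69/255 = 0.27058… → 0.27
(1-R'-K)/(1-K) simplifies to (max-R)/max with max = 186:
C = (186-164)/186 = 22/186 = 0.11827… → 0.12
M = (186-186)/186 = 0/186 = 0 → 0.00
Y = (186-10)/186 = 176/186 = 0.94623… → 0.95
= CMYK(0.12, 0.00, 0.95, 0.27)


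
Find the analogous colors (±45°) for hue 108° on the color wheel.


Base hue: 108°
Left analog: (108 - 45) mod 360 = 63°
Right analog: (108 + 45) mod 360 = 153°
Analogous hues = 63° and 153°


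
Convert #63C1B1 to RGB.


63 → 99 (R)
C1 → 193 (G)
B1 → 177 (B)
= RGB(99, 193, 177)


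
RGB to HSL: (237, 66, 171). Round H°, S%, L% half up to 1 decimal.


Normalize: R'=237/255≈0.9294, G'=66/255≈0.2588, B'=171/255≈0.6706
Max=237/255, Min=66/255, Δ=Max-Min=171/255
L = (Max+Min)/2 = (237+66)/510 = 303/510 = 0.59411… → L = 59.4%
L > 0.5 → S = Δ/(2-Max-Min) = 171/(510-237-66) = 171/207 = 0.82608… → S = 82.6%
(the 1/255 factors cancel in S and H, so raw channel differences can be used)
Max is R' → H = 60 × (((G-B)/Δ) mod 6) = 60 × (((66-171)/171) mod 6)
  (-105)/171 = -0.6140…; negative, so add 6 → 5.3859…
  H = 60 × 5.3859… = 323.157…° → H = 323.2°
= HSL(323.2°, 82.6%, 59.4%)


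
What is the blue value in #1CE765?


Color: #1CE765
R = 1C = 28
G = E7 = 231
B = 65 = 101
Blue = 101


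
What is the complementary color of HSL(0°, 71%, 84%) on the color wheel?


Complement = opposite side of color wheel = hue + 180°
H' = (0 + 180) mod 360 = 180°
S and L unchanged.
= HSL(180°, 71%, 84%)


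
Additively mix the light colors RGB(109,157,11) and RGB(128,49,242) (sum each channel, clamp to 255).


Additive: each channel = min(255, C₁+C₂)
R: 109+128 = 237 → 237
G: 157+49 = 206 → 206
B: 11+242 = 253 → 253
= RGB(237, 206, 253)


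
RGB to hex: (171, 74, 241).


R = 171 → AB (hex)
G = 74 → 4A (hex)
B = 241 → F1 (hex)
Hex = #AB4AF1


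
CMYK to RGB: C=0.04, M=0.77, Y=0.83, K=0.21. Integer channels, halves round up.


R = 255 × (1-C) × (1-K) = 255 × 0.96 × 0.79 = 193.392 → 193
G = 255 × (1-M) × (1-K) = 255 × 0.23 × 0.79 = 46.3335 → 46
B = 255 × (1-Y) × (1-K) = 255 × 0.17 × 0.79 = 34.2465 → 34
= RGB(193, 46, 34)


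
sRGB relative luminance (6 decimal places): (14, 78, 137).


Linearize each channel (sRGB transfer function): c = v/255; c_lin = c/12.92 if c ≤ 0.04045, else ((c+0.055)/1.055)^2.4
  R: 14/255 ≈ 0.054902 > 0.04045 → ((0.054902+0.055)/1.055)^2.4 ≈ 0.004391
  G: 78/255 ≈ 0.305882 > 0.04045 → ((0.305882+0.055)/1.055)^2.4 ≈ 0.076185
  B: 137/255 ≈ 0.537255 > 0.04045 → ((0.537255+0.055)/1.055)^2.4 ≈ 0.250158
R_lin = 0.004391, G_lin = 0.076185, B_lin = 0.250158
L = 0.2126×R + 0.7152×G + 0.0722×B
L = 0.2126×0.004391 + 0.7152×0.076185 + 0.0722×0.250158
L ≈ 0.073483


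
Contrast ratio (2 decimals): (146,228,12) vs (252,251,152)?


Linearize each sRGB channel c=v/255: c/12.92 if c ≤ 0.04045 else ((c+0.055)/1.055)^2.4
L = 0.2126×R_lin + 0.7152×G_lin + 0.0722×B_lin
Color 1 (146,228,12):
  R=146: 146/255≈0.5725 > 0.04045 → ((0.5725+0.055)/1.055)^2.4 ≈ 0.28744
  G=228: 228/255≈0.8941 > 0.04045 → ((0.8941+0.055)/1.055)^2.4 ≈ 0.77582
  B=12: 12/255≈0.0471 > 0.04045 → ((0.0471+0.055)/1.055)^2.4 ≈ 0.00368
  L1 = 0.2126×0.28744 + 0.7152×0.77582 + 0.0722×0.00368 ≈ 0.61624
Color 2 (252,251,152):
  R=252: 252/255≈0.9882 > 0.04045 → ((0.9882+0.055)/1.055)^2.4 ≈ 0.97345
  G=251: 251/255≈0.9843 > 0.04045 → ((0.9843+0.055)/1.055)^2.4 ≈ 0.96469
  B=152: 152/255≈0.5961 > 0.04045 → ((0.5961+0.055)/1.055)^2.4 ≈ 0.31399
  L2 = 0.2126×0.97345 + 0.7152×0.96469 + 0.0722×0.31399 ≈ 0.91957
Lighter = 0.91957, Darker = 0.61624
Ratio = (L_lighter + 0.05) / (L_darker + 0.05)
Ratio = (0.91957 + 0.05) / (0.61624 + 0.05) = 0.96957 / 0.66624 ≈ 1.4553
Ratio ≈ 1.46:1


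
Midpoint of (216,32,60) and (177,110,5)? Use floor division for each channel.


Midpoint: each channel = ⌊(C₁+C₂)/2⌋
R: ⌊(216+177)/2⌋ = 196
G: ⌊(32+110)/2⌋ = 71
B: ⌊(60+5)/2⌋ = 32
= RGB(196, 71, 32)


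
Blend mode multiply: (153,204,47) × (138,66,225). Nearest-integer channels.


Multiply: C = A×B/255, rounded to nearest integer
R: 153×138/255 = 21114/255 ≈ 82.800 → 83
G: 204×66/255 = 13464/255 ≈ 52.800 → 53
B: 47×225/255 = 10575/255 ≈ 41.471 → 41
= RGB(83, 53, 41)


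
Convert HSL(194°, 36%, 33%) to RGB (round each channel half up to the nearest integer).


H=194°, S=0.36, L=0.33
C = (1-|2L-1|)×S = (1-|-0.34|)×0.36 = 0.2376
H' = H/60 = 194/60 ≈ 3.2333; X = C×(1-|H' mod 2 - 1|) = 0.18216
m = L - C/2 = 0.33 - 0.1188 = 0.2112
Sector ⌊H'⌋ = 3 → (R',G',B') = (0.0, 0.18216, 0.2376)
RGB = ((R'+m)×255, (G'+m)×255, (B'+m)×255) = (53.856, 100.3068, 114.444)
Round half up → RGB(54, 100, 114)


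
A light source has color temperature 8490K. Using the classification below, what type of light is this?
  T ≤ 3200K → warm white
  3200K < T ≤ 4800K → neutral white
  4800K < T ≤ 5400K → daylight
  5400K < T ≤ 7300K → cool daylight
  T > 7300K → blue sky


Temperature: 8490K
8490K > 7300K → blue sky
Classification: blue sky


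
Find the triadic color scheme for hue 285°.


Triadic: equally spaced at 120° intervals
H1 = 285°
H2 = (285 + 120) mod 360 = 45°
H3 = (285 + 240) mod 360 = 165°
Triadic = 285°, 45°, 165°


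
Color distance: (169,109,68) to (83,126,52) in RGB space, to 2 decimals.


d = √[(R₁-R₂)² + (G₁-G₂)² + (B₁-B₂)²]
d = √[(169-83)² + (109-126)² + (68-52)²]
d = √[7396 + 289 + 256]
d = √7941
d ≈ 89.11


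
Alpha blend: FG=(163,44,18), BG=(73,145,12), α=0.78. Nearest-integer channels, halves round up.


C = α×F + (1-α)×B, with 1-α = 0.22
R: 0.78×163 + 0.22×73 = 127.14 + 16.06 = 143.20 → 143
G: 0.78×44 + 0.22×145 = 34.32 + 31.90 = 66.22 → 66
B: 0.78×18 + 0.22×12 = 14.04 + 2.64 = 16.68 → 17
= RGB(143, 66, 17)


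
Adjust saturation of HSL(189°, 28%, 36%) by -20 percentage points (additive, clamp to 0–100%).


Original S = 28%
Adjustment = -20 percentage points
New S = 28 + (-20) = 8
Clamp to [0, 100] → 8
= HSL(189°, 8%, 36%)


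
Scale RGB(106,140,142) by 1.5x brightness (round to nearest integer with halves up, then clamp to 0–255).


Multiply each channel by 1.5, round half up, clamp to [0, 255]
R: 106×1.5 = 159
G: 140×1.5 = 210
B: 142×1.5 = 213
= RGB(159, 210, 213)


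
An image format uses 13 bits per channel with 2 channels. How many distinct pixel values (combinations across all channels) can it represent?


Total bits = 13 bits/channel × 2 channels = 26 bits
Distinct pixel values = 2^26
= 67,108,864 pixel values


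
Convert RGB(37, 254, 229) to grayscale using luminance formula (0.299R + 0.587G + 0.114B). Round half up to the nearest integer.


Gray = 0.299×R + 0.587×G + 0.114×B
Gray = 0.299×37 + 0.587×254 + 0.114×229
Gray = 11.063 + 149.098 + 26.106
Gray = 186.267 → round half up → 186
Gray = 186


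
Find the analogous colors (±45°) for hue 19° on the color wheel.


Base hue: 19°
Left analog: (19 - 45) mod 360 = 334°
Right analog: (19 + 45) mod 360 = 64°
Analogous hues = 334° and 64°


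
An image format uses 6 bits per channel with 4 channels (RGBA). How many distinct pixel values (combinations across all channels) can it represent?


Total bits = 6 bits/channel × 4 channels = 24 bits
Distinct pixel values = 2^24
= 16,777,216 pixel values


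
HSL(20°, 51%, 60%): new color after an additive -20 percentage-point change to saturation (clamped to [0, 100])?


Original S = 51%
Adjustment = -20 percentage points
New S = 51 + (-20) = 31
Clamp to [0, 100] → 31
= HSL(20°, 31%, 60%)


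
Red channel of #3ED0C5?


Color: #3ED0C5
R = 3E = 62
G = D0 = 208
B = C5 = 197
Red = 62


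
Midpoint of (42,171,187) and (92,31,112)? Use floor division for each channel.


Midpoint: each channel = ⌊(C₁+C₂)/2⌋
R: ⌊(42+92)/2⌋ = 67
G: ⌊(171+31)/2⌋ = 101
B: ⌊(187+112)/2⌋ = 149
= RGB(67, 101, 149)


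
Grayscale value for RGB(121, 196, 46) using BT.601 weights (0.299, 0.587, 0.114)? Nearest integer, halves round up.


Gray = 0.299×R + 0.587×G + 0.114×B
Gray = 0.299×121 + 0.587×196 + 0.114×46
Gray = 36.179 + 115.052 + 5.244
Gray = 156.475 → round half up → 156
Gray = 156


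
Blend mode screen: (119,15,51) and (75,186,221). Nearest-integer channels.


Screen: C = 255 - (255-A)×(255-B)/255, rounded to nearest integer
R: 255 - (255-119)×(255-75)/255 = 255 - 24480/255 ≈ 255 - 96.000 = 159.000 → 159
G: 255 - (255-15)×(255-186)/255 = 255 - 16560/255 ≈ 255 - 64.941 = 190.059 → 190
B: 255 - (255-51)×(255-221)/255 = 255 - 6936/255 ≈ 255 - 27.200 = 227.800 → 228
= RGB(159, 190, 228)


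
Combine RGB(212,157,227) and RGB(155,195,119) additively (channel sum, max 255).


Additive: each channel = min(255, C₁+C₂)
R: 212+155 = 367 → 255
G: 157+195 = 352 → 255
B: 227+119 = 346 → 255
= RGB(255, 255, 255)


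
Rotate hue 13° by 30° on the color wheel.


New hue = (H + rotation) mod 360
New hue = (13 + 30) mod 360
= 43 mod 360
= 43°


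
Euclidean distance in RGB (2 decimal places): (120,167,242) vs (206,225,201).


d = √[(R₁-R₂)² + (G₁-G₂)² + (B₁-B₂)²]
d = √[(120-206)² + (167-225)² + (242-201)²]
d = √[7396 + 3364 + 1681]
d = √12441
d ≈ 111.54


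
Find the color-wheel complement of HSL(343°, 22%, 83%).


Complement = opposite side of color wheel = hue + 180°
H' = (343 + 180) mod 360 = 163°
S and L unchanged.
= HSL(163°, 22%, 83%)


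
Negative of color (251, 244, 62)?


Invert: (255-R, 255-G, 255-B)
R: 255-251 = 4
G: 255-244 = 11
B: 255-62 = 193
= RGB(4, 11, 193)


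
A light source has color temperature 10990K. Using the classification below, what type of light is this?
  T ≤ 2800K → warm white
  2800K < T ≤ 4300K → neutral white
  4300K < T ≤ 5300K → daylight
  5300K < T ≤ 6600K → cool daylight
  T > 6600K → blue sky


Temperature: 10990K
10990K > 6600K → blue sky
Classification: blue sky


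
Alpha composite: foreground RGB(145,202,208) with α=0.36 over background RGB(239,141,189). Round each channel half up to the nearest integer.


C = α×F + (1-α)×B, with 1-α = 0.64
R: 0.36×145 + 0.64×239 = 52.20 + 152.96 = 205.16 → 205
G: 0.36×202 + 0.64×141 = 72.72 + 90.24 = 162.96 → 163
B: 0.36×208 + 0.64×189 = 74.88 + 120.96 = 195.84 → 196
= RGB(205, 163, 196)


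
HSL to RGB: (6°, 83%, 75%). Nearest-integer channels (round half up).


H=6°, S=0.83, L=0.75
C = (1-|2L-1|)×S = (1-|0.50|)×0.83 = 0.415
H' = H/60 = 6/60 ≈ 0.1000; X = C×(1-|H' mod 2 - 1|) = 0.0415
m = L - C/2 = 0.75 - 0.2075 = 0.5425
Sector ⌊H'⌋ = 0 → (R',G',B') = (0.415, 0.0415, 0.0)
RGB = ((R'+m)×255, (G'+m)×255, (B'+m)×255) = (244.1625, 148.92, 138.3375)
Round half up → RGB(244, 149, 138)


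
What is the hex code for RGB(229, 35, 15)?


R = 229 → E5 (hex)
G = 35 → 23 (hex)
B = 15 → 0F (hex)
Hex = #E5230F


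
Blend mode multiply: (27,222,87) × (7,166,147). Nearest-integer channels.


Multiply: C = A×B/255, rounded to nearest integer
R: 27×7/255 = 189/255 ≈ 0.741 → 1
G: 222×166/255 = 36852/255 ≈ 144.518 → 145
B: 87×147/255 = 12789/255 ≈ 50.153 → 50
= RGB(1, 145, 50)


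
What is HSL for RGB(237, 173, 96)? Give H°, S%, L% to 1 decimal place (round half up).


Normalize: R'=237/255≈0.9294, G'=173/255≈0.6784, B'=96/255≈0.3765
Max=237/255, Min=96/255, Δ=Max-Min=141/255
L = (Max+Min)/2 = (237+96)/510 = 333/510 = 0.65294… → L = 65.3%
L > 0.5 → S = Δ/(2-Max-Min) = 141/(510-237-96) = 141/177 = 0.79661… → S = 79.7%
(the 1/255 factors cancel in S and H, so raw channel differences can be used)
Max is R' → H = 60 × (((G-B)/Δ) mod 6) = 60 × (((173-96)/141) mod 6)
  77/141 = 0.5460…
  H = 60 × 0.5460… = 32.765…° → H = 32.8°
= HSL(32.8°, 79.7%, 65.3%)


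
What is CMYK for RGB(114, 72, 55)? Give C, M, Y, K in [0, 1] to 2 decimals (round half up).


R'=114/255≈0.4471, G'=72/255≈0.2824, B'=55/255≈0.2157
K = 1 - max(R',G',B') = 1 - 114/255 = 141/255 = 0.55294… → 0.55
(1-R'-K)/(1-K) simplifies to (max-R)/max with max = 114:
C = (114-114)/114 = 0/114 = 0 → 0.00
M = (114-72)/114 = 42/114 = 0.36842… → 0.37
Y = (114-55)/114 = 59/114 = 0.51754… → 0.52
= CMYK(0.00, 0.37, 0.52, 0.55)


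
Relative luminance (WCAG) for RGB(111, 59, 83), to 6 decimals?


Linearize each channel (sRGB transfer function): c = v/255; c_lin = c/12.92 if c ≤ 0.04045, else ((c+0.055)/1.055)^2.4
  R: 111/255 ≈ 0.435294 > 0.04045 → ((0.435294+0.055)/1.055)^2.4 ≈ 0.158961
  G: 59/255 ≈ 0.231373 > 0.04045 → ((0.231373+0.055)/1.055)^2.4 ≈ 0.043735
  B: 83/255 ≈ 0.325490 > 0.04045 → ((0.325490+0.055)/1.055)^2.4 ≈ 0.086500
R_lin = 0.158961, G_lin = 0.043735, B_lin = 0.086500
L = 0.2126×R + 0.7152×G + 0.0722×B
L = 0.2126×0.158961 + 0.7152×0.043735 + 0.0722×0.086500
L ≈ 0.071320


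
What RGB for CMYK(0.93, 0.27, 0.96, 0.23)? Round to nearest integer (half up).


R = 255 × (1-C) × (1-K) = 255 × 0.07 × 0.77 = 13.7445 → 14
G = 255 × (1-M) × (1-K) = 255 × 0.73 × 0.77 = 143.3355 → 143
B = 255 × (1-Y) × (1-K) = 255 × 0.04 × 0.77 = 7.854 → 8
= RGB(14, 143, 8)


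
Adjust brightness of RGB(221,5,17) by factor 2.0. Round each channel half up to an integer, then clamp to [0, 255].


Multiply each channel by 2.0, round half up, clamp to [0, 255]
R: 221×2.0 = 442 → clamp → 255
G: 5×2.0 = 10
B: 17×2.0 = 34
= RGB(255, 10, 34)


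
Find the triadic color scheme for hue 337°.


Triadic: equally spaced at 120° intervals
H1 = 337°
H2 = (337 + 120) mod 360 = 97°
H3 = (337 + 240) mod 360 = 217°
Triadic = 337°, 97°, 217°


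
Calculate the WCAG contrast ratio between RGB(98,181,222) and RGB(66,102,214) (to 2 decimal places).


Linearize each sRGB channel c=v/255: c/12.92 if c ≤ 0.04045 else ((c+0.055)/1.055)^2.4
L = 0.2126×R_lin + 0.7152×G_lin + 0.0722×B_lin
Color 1 (98,181,222):
  R=98: 98/255≈0.3843 > 0.04045 → ((0.3843+0.055)/1.055)^2.4 ≈ 0.12214
  G=181: 181/255≈0.7098 > 0.04045 → ((0.7098+0.055)/1.055)^2.4 ≈ 0.46208
  B=222: 222/255≈0.8706 > 0.04045 → ((0.8706+0.055)/1.055)^2.4 ≈ 0.73046
  L1 = 0.2126×0.12214 + 0.7152×0.46208 + 0.0722×0.73046 ≈ 0.40918
Color 2 (66,102,214):
  R=66: 66/255≈0.2588 > 0.04045 → ((0.2588+0.055)/1.055)^2.4 ≈ 0.05448
  G=102: 102/255≈0.4000 > 0.04045 → ((0.4000+0.055)/1.055)^2.4 ≈ 0.13287
  B=214: 214/255≈0.8392 > 0.04045 → ((0.8392+0.055)/1.055)^2.4 ≈ 0.67244
  L2 = 0.2126×0.05448 + 0.7152×0.13287 + 0.0722×0.67244 ≈ 0.15516
Lighter = 0.40918, Darker = 0.15516
Ratio = (L_lighter + 0.05) / (L_darker + 0.05)
Ratio = (0.40918 + 0.05) / (0.15516 + 0.05) = 0.45918 / 0.20516 ≈ 2.2382
Ratio ≈ 2.24:1


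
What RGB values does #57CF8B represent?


57 → 87 (R)
CF → 207 (G)
8B → 139 (B)
= RGB(87, 207, 139)


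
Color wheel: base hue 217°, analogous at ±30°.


Base hue: 217°
Left analog: (217 - 30) mod 360 = 187°
Right analog: (217 + 30) mod 360 = 247°
Analogous hues = 187° and 247°


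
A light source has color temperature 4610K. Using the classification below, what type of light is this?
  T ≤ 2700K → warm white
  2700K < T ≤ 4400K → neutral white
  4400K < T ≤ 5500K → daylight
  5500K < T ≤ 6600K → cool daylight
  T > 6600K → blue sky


Temperature: 4610K
4400K < 4610K ≤ 5500K → daylight
Classification: daylight


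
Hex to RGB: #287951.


28 → 40 (R)
79 → 121 (G)
51 → 81 (B)
= RGB(40, 121, 81)


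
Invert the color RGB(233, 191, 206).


Invert: (255-R, 255-G, 255-B)
R: 255-233 = 22
G: 255-191 = 64
B: 255-206 = 49
= RGB(22, 64, 49)


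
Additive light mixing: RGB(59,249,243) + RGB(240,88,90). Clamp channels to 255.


Additive: each channel = min(255, C₁+C₂)
R: 59+240 = 299 → 255
G: 249+88 = 337 → 255
B: 243+90 = 333 → 255
= RGB(255, 255, 255)
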